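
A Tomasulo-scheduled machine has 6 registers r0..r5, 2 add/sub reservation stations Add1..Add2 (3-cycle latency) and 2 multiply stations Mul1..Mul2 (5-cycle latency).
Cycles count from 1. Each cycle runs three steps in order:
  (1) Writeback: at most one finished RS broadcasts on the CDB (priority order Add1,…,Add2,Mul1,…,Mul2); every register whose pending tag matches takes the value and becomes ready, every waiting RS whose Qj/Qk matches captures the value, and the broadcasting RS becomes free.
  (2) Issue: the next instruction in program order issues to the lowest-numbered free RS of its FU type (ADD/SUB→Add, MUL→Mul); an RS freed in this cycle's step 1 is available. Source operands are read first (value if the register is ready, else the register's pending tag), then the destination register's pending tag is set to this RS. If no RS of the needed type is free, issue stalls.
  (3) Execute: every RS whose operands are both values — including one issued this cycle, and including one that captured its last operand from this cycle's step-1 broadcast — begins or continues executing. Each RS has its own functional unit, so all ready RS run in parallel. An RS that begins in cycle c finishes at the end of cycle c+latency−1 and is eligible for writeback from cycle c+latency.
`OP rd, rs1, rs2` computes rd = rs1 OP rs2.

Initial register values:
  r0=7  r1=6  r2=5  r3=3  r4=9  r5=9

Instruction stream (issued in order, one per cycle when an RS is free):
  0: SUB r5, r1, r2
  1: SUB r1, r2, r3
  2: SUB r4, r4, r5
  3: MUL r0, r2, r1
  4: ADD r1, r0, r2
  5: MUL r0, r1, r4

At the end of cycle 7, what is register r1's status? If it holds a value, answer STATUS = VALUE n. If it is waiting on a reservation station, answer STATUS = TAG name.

c1: issue SUB r5<-Add1 | r0:7,r1:6,r2:5,r3:3,r4:9,r5:Add1
c2: issue SUB r1<-Add2 | r0:7,r1:Add2,r2:5,r3:3,r4:9,r5:Add1
c3: stall | r0:7,r1:Add2,r2:5,r3:3,r4:9,r5:Add1
c4: CDB Add1=1; issue SUB r4<-Add1 | r0:7,r1:Add2,r2:5,r3:3,r4:Add1,r5:1
c5: CDB Add2=2; issue MUL r0<-Mul1 | r0:Mul1,r1:2,r2:5,r3:3,r4:Add1,r5:1
c6: issue ADD r1<-Add2 | r0:Mul1,r1:Add2,r2:5,r3:3,r4:Add1,r5:1
c7: CDB Add1=8; issue MUL r0<-Mul2 | r0:Mul2,r1:Add2,r2:5,r3:3,r4:8,r5:1

STATUS = TAG Add2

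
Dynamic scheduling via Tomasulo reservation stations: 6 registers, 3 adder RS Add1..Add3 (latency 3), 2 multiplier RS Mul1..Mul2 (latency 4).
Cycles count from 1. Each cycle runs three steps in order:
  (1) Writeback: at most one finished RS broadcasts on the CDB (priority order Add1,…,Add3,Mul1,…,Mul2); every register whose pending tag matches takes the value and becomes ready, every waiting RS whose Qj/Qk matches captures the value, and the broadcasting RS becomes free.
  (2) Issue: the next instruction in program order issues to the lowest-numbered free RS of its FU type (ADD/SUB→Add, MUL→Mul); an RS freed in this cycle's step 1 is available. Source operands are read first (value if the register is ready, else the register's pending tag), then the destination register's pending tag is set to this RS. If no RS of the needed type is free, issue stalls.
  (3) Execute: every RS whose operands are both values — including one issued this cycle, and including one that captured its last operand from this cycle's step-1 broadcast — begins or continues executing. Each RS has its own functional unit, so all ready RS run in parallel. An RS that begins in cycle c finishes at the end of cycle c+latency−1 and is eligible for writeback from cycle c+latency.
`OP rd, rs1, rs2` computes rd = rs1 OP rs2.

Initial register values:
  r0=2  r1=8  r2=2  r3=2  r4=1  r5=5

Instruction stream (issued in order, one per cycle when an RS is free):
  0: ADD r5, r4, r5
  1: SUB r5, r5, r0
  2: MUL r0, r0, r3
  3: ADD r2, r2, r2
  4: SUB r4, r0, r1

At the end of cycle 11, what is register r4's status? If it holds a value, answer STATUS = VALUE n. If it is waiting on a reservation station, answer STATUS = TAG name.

STATUS = TAG Add3

  c1: issue ADD r5<-Add1  regs: r0:2,r1:8,r2:2,r3:2,r4:1,r5:Add1
  c2: issue SUB r5<-Add2  regs: r0:2,r1:8,r2:2,r3:2,r4:1,r5:Add2
  c3: issue MUL r0<-Mul1  regs: r0:Mul1,r1:8,r2:2,r3:2,r4:1,r5:Add2
  c4: CDB Add1=6; issue ADD r2<-Add1  regs: r0:Mul1,r1:8,r2:Add1,r3:2,r4:1,r5:Add2
  c5: issue SUB r4<-Add3  regs: r0:Mul1,r1:8,r2:Add1,r3:2,r4:Add3,r5:Add2
  c6: -  regs: r0:Mul1,r1:8,r2:Add1,r3:2,r4:Add3,r5:Add2
  c7: CDB Add1=4  regs: r0:Mul1,r1:8,r2:4,r3:2,r4:Add3,r5:Add2
  c8: CDB Add2=4  regs: r0:Mul1,r1:8,r2:4,r3:2,r4:Add3,r5:4
  c9: CDB Mul1=4  regs: r0:4,r1:8,r2:4,r3:2,r4:Add3,r5:4
  c10: -  regs: r0:4,r1:8,r2:4,r3:2,r4:Add3,r5:4
  c11: -  regs: r0:4,r1:8,r2:4,r3:2,r4:Add3,r5:4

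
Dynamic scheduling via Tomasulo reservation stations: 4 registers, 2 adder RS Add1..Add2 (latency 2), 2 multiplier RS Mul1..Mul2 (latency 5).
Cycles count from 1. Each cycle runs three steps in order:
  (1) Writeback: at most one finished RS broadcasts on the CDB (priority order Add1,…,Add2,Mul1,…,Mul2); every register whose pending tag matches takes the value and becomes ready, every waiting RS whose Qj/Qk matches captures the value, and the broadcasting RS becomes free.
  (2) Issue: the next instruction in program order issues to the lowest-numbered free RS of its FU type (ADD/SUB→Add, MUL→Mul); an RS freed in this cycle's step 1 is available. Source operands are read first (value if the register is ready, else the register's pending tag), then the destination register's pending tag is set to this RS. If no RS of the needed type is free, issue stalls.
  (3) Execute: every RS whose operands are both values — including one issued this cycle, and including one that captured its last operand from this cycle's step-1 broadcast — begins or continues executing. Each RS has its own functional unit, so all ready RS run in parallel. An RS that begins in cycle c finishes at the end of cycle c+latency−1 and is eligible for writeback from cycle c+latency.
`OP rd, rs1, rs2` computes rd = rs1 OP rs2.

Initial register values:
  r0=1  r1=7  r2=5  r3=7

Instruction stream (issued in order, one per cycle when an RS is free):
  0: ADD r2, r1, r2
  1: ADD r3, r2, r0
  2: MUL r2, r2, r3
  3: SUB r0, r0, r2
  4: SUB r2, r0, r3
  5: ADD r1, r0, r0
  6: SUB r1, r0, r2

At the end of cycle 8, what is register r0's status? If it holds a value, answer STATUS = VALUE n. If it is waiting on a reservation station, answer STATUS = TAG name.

  c1: issue ADD r2<-Add1  regs: r0:1,r1:7,r2:Add1,r3:7
  c2: issue ADD r3<-Add2  regs: r0:1,r1:7,r2:Add1,r3:Add2
  c3: CDB Add1=12; issue MUL r2<-Mul1  regs: r0:1,r1:7,r2:Mul1,r3:Add2
  c4: issue SUB r0<-Add1  regs: r0:Add1,r1:7,r2:Mul1,r3:Add2
  c5: CDB Add2=13; issue SUB r2<-Add2  regs: r0:Add1,r1:7,r2:Add2,r3:13
  c6: stall  regs: r0:Add1,r1:7,r2:Add2,r3:13
  c7: stall  regs: r0:Add1,r1:7,r2:Add2,r3:13
  c8: stall  regs: r0:Add1,r1:7,r2:Add2,r3:13

STATUS = TAG Add1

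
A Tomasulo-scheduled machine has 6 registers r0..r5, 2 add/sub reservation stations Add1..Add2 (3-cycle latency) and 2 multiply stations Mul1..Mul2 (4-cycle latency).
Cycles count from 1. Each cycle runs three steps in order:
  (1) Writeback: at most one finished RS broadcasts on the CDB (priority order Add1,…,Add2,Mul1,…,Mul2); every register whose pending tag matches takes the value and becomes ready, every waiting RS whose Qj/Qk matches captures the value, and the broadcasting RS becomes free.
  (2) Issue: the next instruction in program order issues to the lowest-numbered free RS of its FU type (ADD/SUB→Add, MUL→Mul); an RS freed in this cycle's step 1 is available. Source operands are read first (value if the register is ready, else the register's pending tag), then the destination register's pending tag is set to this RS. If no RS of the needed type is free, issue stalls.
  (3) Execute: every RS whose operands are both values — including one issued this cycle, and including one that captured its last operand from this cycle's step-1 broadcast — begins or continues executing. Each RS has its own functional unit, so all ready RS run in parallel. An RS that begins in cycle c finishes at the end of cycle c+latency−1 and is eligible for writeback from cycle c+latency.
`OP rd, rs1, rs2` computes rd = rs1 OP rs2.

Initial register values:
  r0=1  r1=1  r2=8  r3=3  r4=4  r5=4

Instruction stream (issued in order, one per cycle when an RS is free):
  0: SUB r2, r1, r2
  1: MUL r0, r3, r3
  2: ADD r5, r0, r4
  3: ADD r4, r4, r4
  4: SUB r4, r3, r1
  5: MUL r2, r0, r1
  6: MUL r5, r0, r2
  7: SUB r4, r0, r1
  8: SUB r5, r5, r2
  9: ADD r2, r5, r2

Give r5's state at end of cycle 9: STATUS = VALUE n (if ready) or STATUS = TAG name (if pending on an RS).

  c1: issue SUB r2<-Add1  regs: r0:1,r1:1,r2:Add1,r3:3,r4:4,r5:4
  c2: issue MUL r0<-Mul1  regs: r0:Mul1,r1:1,r2:Add1,r3:3,r4:4,r5:4
  c3: issue ADD r5<-Add2  regs: r0:Mul1,r1:1,r2:Add1,r3:3,r4:4,r5:Add2
  c4: CDB Add1=-7; issue ADD r4<-Add1  regs: r0:Mul1,r1:1,r2:-7,r3:3,r4:Add1,r5:Add2
  c5: stall  regs: r0:Mul1,r1:1,r2:-7,r3:3,r4:Add1,r5:Add2
  c6: CDB Mul1=9; stall  regs: r0:9,r1:1,r2:-7,r3:3,r4:Add1,r5:Add2
  c7: CDB Add1=8; issue SUB r4<-Add1  regs: r0:9,r1:1,r2:-7,r3:3,r4:Add1,r5:Add2
  c8: issue MUL r2<-Mul1  regs: r0:9,r1:1,r2:Mul1,r3:3,r4:Add1,r5:Add2
  c9: CDB Add2=13; issue MUL r5<-Mul2  regs: r0:9,r1:1,r2:Mul1,r3:3,r4:Add1,r5:Mul2

STATUS = TAG Mul2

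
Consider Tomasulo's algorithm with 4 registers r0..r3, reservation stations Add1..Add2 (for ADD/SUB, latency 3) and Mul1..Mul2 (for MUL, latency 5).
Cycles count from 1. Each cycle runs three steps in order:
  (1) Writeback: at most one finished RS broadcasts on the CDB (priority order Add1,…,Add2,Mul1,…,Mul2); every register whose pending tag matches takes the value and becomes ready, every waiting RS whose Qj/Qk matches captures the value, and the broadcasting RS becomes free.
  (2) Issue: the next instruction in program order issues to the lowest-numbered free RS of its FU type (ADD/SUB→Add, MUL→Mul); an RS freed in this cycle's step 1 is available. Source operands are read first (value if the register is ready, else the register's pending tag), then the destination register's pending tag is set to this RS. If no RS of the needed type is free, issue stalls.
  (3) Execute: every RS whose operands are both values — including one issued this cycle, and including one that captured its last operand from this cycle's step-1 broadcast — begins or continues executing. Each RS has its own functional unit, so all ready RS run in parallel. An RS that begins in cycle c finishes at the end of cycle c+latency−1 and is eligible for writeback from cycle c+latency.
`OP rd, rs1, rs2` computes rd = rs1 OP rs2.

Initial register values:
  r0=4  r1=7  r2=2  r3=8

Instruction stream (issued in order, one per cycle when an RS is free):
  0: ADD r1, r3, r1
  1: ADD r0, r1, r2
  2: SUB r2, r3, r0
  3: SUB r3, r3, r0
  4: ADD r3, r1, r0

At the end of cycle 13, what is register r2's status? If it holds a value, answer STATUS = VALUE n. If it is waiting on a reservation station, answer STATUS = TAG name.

STATUS = VALUE -9

  c1: issue ADD r1<-Add1  regs: r0:4,r1:Add1,r2:2,r3:8
  c2: issue ADD r0<-Add2  regs: r0:Add2,r1:Add1,r2:2,r3:8
  c3: stall  regs: r0:Add2,r1:Add1,r2:2,r3:8
  c4: CDB Add1=15; issue SUB r2<-Add1  regs: r0:Add2,r1:15,r2:Add1,r3:8
  c5: stall  regs: r0:Add2,r1:15,r2:Add1,r3:8
  c6: stall  regs: r0:Add2,r1:15,r2:Add1,r3:8
  c7: CDB Add2=17; issue SUB r3<-Add2  regs: r0:17,r1:15,r2:Add1,r3:Add2
  c8: stall  regs: r0:17,r1:15,r2:Add1,r3:Add2
  c9: stall  regs: r0:17,r1:15,r2:Add1,r3:Add2
  c10: CDB Add1=-9; issue ADD r3<-Add1  regs: r0:17,r1:15,r2:-9,r3:Add1
  c11: CDB Add2=-9  regs: r0:17,r1:15,r2:-9,r3:Add1
  c12: -  regs: r0:17,r1:15,r2:-9,r3:Add1
  c13: CDB Add1=32  regs: r0:17,r1:15,r2:-9,r3:32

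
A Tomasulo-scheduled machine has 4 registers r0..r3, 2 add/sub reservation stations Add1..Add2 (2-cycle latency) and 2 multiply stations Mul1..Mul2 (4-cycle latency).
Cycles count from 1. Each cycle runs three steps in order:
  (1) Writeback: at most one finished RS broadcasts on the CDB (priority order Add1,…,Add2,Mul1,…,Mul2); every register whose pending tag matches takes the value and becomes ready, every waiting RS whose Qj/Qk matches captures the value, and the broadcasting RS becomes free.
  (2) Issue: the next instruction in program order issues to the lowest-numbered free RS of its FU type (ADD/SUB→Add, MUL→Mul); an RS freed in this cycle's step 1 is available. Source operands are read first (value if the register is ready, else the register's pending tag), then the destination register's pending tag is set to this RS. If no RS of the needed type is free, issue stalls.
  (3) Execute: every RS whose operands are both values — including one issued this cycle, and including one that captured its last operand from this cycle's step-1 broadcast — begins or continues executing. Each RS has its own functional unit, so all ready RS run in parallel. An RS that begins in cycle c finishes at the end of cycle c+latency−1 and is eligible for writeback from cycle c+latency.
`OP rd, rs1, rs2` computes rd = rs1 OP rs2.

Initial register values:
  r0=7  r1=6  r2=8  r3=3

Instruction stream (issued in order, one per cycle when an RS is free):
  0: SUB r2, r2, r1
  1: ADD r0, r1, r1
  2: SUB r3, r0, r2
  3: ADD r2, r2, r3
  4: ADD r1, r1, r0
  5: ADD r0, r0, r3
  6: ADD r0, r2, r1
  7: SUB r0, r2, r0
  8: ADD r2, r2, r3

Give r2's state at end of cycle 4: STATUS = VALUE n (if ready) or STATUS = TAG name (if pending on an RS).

STATUS = TAG Add2

cycle 1: issue SUB r2<-Add1 // r0:7,r1:6,r2:Add1,r3:3
cycle 2: issue ADD r0<-Add2 // r0:Add2,r1:6,r2:Add1,r3:3
cycle 3: CDB Add1=2; issue SUB r3<-Add1 // r0:Add2,r1:6,r2:2,r3:Add1
cycle 4: CDB Add2=12; issue ADD r2<-Add2 // r0:12,r1:6,r2:Add2,r3:Add1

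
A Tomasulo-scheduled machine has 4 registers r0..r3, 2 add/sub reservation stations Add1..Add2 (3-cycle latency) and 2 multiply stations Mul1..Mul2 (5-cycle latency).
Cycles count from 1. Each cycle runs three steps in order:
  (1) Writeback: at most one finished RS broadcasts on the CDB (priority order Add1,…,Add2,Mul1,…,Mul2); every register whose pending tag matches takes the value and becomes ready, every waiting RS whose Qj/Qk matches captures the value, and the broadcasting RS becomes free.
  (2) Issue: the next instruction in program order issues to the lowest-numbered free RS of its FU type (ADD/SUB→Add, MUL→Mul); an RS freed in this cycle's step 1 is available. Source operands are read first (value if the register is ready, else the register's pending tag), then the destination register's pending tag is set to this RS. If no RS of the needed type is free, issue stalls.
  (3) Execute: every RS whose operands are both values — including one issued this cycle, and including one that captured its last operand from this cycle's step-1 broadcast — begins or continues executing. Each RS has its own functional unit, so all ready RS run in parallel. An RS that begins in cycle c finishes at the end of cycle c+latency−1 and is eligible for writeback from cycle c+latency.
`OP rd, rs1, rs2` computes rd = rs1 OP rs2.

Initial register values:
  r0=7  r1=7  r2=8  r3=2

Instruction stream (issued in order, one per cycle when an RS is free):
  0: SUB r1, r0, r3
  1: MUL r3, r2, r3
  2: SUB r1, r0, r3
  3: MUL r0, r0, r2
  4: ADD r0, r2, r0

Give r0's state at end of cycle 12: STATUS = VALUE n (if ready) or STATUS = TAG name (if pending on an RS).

STATUS = VALUE 64

  c1: issue SUB r1<-Add1  regs: r0:7,r1:Add1,r2:8,r3:2
  c2: issue MUL r3<-Mul1  regs: r0:7,r1:Add1,r2:8,r3:Mul1
  c3: issue SUB r1<-Add2  regs: r0:7,r1:Add2,r2:8,r3:Mul1
  c4: CDB Add1=5; issue MUL r0<-Mul2  regs: r0:Mul2,r1:Add2,r2:8,r3:Mul1
  c5: issue ADD r0<-Add1  regs: r0:Add1,r1:Add2,r2:8,r3:Mul1
  c6: -  regs: r0:Add1,r1:Add2,r2:8,r3:Mul1
  c7: CDB Mul1=16  regs: r0:Add1,r1:Add2,r2:8,r3:16
  c8: -  regs: r0:Add1,r1:Add2,r2:8,r3:16
  c9: CDB Mul2=56  regs: r0:Add1,r1:Add2,r2:8,r3:16
  c10: CDB Add2=-9  regs: r0:Add1,r1:-9,r2:8,r3:16
  c11: -  regs: r0:Add1,r1:-9,r2:8,r3:16
  c12: CDB Add1=64  regs: r0:64,r1:-9,r2:8,r3:16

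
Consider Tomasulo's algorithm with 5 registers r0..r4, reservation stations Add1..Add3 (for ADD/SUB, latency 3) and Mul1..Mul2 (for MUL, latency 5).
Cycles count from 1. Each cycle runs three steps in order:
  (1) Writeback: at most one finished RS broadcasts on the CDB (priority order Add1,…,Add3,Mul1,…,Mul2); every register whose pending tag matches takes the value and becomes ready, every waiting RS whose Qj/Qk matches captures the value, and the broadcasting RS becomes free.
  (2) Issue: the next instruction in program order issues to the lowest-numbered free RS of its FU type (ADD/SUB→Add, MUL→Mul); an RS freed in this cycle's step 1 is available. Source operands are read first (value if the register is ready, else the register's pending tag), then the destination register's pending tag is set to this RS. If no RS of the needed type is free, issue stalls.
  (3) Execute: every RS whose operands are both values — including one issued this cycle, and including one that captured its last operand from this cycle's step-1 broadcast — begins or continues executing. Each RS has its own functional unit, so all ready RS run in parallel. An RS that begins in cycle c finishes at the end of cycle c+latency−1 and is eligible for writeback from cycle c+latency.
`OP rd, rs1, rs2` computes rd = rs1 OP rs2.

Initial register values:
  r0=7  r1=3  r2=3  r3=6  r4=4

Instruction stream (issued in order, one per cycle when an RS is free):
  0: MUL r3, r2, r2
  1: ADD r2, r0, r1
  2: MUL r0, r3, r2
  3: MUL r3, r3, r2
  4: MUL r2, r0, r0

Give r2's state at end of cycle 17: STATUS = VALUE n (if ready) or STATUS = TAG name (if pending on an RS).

  c1: issue MUL r3<-Mul1  regs: r0:7,r1:3,r2:3,r3:Mul1,r4:4
  c2: issue ADD r2<-Add1  regs: r0:7,r1:3,r2:Add1,r3:Mul1,r4:4
  c3: issue MUL r0<-Mul2  regs: r0:Mul2,r1:3,r2:Add1,r3:Mul1,r4:4
  c4: stall  regs: r0:Mul2,r1:3,r2:Add1,r3:Mul1,r4:4
  c5: CDB Add1=10; stall  regs: r0:Mul2,r1:3,r2:10,r3:Mul1,r4:4
  c6: CDB Mul1=9; issue MUL r3<-Mul1  regs: r0:Mul2,r1:3,r2:10,r3:Mul1,r4:4
  c7: stall  regs: r0:Mul2,r1:3,r2:10,r3:Mul1,r4:4
  c8: stall  regs: r0:Mul2,r1:3,r2:10,r3:Mul1,r4:4
  c9: stall  regs: r0:Mul2,r1:3,r2:10,r3:Mul1,r4:4
  c10: stall  regs: r0:Mul2,r1:3,r2:10,r3:Mul1,r4:4
  c11: CDB Mul1=90; issue MUL r2<-Mul1  regs: r0:Mul2,r1:3,r2:Mul1,r3:90,r4:4
  c12: CDB Mul2=90  regs: r0:90,r1:3,r2:Mul1,r3:90,r4:4
  c13: -  regs: r0:90,r1:3,r2:Mul1,r3:90,r4:4
  c14: -  regs: r0:90,r1:3,r2:Mul1,r3:90,r4:4
  c15: -  regs: r0:90,r1:3,r2:Mul1,r3:90,r4:4
  c16: -  regs: r0:90,r1:3,r2:Mul1,r3:90,r4:4
  c17: CDB Mul1=8100  regs: r0:90,r1:3,r2:8100,r3:90,r4:4

STATUS = VALUE 8100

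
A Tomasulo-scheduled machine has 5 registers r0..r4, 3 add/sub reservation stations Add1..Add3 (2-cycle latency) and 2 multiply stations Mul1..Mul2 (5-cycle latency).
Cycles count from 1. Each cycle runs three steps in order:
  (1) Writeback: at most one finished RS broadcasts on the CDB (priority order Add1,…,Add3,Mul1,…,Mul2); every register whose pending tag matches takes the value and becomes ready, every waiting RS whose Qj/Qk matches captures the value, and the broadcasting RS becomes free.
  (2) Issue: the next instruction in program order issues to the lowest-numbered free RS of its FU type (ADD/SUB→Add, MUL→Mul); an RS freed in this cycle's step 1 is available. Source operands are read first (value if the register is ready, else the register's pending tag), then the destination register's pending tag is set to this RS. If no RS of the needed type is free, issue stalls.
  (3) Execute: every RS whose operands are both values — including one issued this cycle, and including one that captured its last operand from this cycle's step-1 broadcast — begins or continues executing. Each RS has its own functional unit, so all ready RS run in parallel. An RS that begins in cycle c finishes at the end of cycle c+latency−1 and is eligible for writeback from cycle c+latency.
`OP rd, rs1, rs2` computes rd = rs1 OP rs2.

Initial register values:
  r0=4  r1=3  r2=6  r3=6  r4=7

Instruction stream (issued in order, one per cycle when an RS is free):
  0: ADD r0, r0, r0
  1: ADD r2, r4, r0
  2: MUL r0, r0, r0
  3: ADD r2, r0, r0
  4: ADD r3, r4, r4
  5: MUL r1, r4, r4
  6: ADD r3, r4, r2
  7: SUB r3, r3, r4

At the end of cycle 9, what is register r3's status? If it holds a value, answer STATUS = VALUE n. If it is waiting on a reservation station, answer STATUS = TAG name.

cycle 1: issue ADD r0<-Add1 // r0:Add1,r1:3,r2:6,r3:6,r4:7
cycle 2: issue ADD r2<-Add2 // r0:Add1,r1:3,r2:Add2,r3:6,r4:7
cycle 3: CDB Add1=8; issue MUL r0<-Mul1 // r0:Mul1,r1:3,r2:Add2,r3:6,r4:7
cycle 4: issue ADD r2<-Add1 // r0:Mul1,r1:3,r2:Add1,r3:6,r4:7
cycle 5: CDB Add2=15; issue ADD r3<-Add2 // r0:Mul1,r1:3,r2:Add1,r3:Add2,r4:7
cycle 6: issue MUL r1<-Mul2 // r0:Mul1,r1:Mul2,r2:Add1,r3:Add2,r4:7
cycle 7: CDB Add2=14; issue ADD r3<-Add2 // r0:Mul1,r1:Mul2,r2:Add1,r3:Add2,r4:7
cycle 8: CDB Mul1=64; issue SUB r3<-Add3 // r0:64,r1:Mul2,r2:Add1,r3:Add3,r4:7
cycle 9: - // r0:64,r1:Mul2,r2:Add1,r3:Add3,r4:7

STATUS = TAG Add3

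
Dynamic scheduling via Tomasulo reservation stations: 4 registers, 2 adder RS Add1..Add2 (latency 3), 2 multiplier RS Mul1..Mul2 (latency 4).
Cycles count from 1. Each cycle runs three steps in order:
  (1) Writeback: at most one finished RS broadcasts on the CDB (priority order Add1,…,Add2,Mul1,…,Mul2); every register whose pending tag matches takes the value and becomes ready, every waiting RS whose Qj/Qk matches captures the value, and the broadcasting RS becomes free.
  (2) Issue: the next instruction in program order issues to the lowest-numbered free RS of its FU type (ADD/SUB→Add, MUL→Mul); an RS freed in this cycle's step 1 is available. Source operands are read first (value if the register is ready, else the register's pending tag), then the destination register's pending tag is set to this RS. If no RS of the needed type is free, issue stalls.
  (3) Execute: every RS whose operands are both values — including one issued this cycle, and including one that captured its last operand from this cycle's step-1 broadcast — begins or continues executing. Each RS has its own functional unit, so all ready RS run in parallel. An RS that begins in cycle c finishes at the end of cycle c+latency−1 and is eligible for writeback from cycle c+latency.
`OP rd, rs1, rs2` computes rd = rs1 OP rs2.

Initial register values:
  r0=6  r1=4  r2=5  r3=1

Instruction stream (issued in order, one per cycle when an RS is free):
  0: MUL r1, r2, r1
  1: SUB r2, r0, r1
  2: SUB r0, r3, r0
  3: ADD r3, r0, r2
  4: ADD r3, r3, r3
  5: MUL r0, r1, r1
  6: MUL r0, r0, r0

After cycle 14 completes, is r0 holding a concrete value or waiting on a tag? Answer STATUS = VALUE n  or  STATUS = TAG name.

cycle 1: issue MUL r1<-Mul1 // r0:6,r1:Mul1,r2:5,r3:1
cycle 2: issue SUB r2<-Add1 // r0:6,r1:Mul1,r2:Add1,r3:1
cycle 3: issue SUB r0<-Add2 // r0:Add2,r1:Mul1,r2:Add1,r3:1
cycle 4: stall // r0:Add2,r1:Mul1,r2:Add1,r3:1
cycle 5: CDB Mul1=20; stall // r0:Add2,r1:20,r2:Add1,r3:1
cycle 6: CDB Add2=-5; issue ADD r3<-Add2 // r0:-5,r1:20,r2:Add1,r3:Add2
cycle 7: stall // r0:-5,r1:20,r2:Add1,r3:Add2
cycle 8: CDB Add1=-14; issue ADD r3<-Add1 // r0:-5,r1:20,r2:-14,r3:Add1
cycle 9: issue MUL r0<-Mul1 // r0:Mul1,r1:20,r2:-14,r3:Add1
cycle 10: issue MUL r0<-Mul2 // r0:Mul2,r1:20,r2:-14,r3:Add1
cycle 11: CDB Add2=-19 // r0:Mul2,r1:20,r2:-14,r3:Add1
cycle 12: - // r0:Mul2,r1:20,r2:-14,r3:Add1
cycle 13: CDB Mul1=400 // r0:Mul2,r1:20,r2:-14,r3:Add1
cycle 14: CDB Add1=-38 // r0:Mul2,r1:20,r2:-14,r3:-38

STATUS = TAG Mul2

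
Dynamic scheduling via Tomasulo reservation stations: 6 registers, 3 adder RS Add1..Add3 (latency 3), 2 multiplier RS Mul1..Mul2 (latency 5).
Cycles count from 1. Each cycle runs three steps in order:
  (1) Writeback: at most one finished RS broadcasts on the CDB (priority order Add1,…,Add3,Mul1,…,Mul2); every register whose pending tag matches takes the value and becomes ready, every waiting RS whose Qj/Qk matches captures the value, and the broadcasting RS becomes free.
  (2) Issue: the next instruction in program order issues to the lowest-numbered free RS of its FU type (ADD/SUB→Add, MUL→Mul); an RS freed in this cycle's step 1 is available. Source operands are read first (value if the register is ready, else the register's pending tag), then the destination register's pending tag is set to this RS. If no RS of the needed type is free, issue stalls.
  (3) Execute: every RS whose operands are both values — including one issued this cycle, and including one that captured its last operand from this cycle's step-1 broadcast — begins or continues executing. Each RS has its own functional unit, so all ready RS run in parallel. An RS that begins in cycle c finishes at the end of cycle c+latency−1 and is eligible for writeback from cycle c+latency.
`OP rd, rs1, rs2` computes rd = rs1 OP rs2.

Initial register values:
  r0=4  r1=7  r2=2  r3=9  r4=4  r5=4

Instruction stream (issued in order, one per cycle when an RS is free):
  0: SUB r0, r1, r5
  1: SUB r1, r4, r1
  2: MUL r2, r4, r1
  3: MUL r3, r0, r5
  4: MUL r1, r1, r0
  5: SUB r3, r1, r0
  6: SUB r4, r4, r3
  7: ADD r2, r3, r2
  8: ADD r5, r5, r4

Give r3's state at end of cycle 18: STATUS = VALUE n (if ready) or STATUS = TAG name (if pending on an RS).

STATUS = VALUE -12

c1: issue SUB r0<-Add1 | r0:Add1,r1:7,r2:2,r3:9,r4:4,r5:4
c2: issue SUB r1<-Add2 | r0:Add1,r1:Add2,r2:2,r3:9,r4:4,r5:4
c3: issue MUL r2<-Mul1 | r0:Add1,r1:Add2,r2:Mul1,r3:9,r4:4,r5:4
c4: CDB Add1=3; issue MUL r3<-Mul2 | r0:3,r1:Add2,r2:Mul1,r3:Mul2,r4:4,r5:4
c5: CDB Add2=-3; stall | r0:3,r1:-3,r2:Mul1,r3:Mul2,r4:4,r5:4
c6: stall | r0:3,r1:-3,r2:Mul1,r3:Mul2,r4:4,r5:4
c7: stall | r0:3,r1:-3,r2:Mul1,r3:Mul2,r4:4,r5:4
c8: stall | r0:3,r1:-3,r2:Mul1,r3:Mul2,r4:4,r5:4
c9: CDB Mul2=12; issue MUL r1<-Mul2 | r0:3,r1:Mul2,r2:Mul1,r3:12,r4:4,r5:4
c10: CDB Mul1=-12; issue SUB r3<-Add1 | r0:3,r1:Mul2,r2:-12,r3:Add1,r4:4,r5:4
c11: issue SUB r4<-Add2 | r0:3,r1:Mul2,r2:-12,r3:Add1,r4:Add2,r5:4
c12: issue ADD r2<-Add3 | r0:3,r1:Mul2,r2:Add3,r3:Add1,r4:Add2,r5:4
c13: stall | r0:3,r1:Mul2,r2:Add3,r3:Add1,r4:Add2,r5:4
c14: CDB Mul2=-9; stall | r0:3,r1:-9,r2:Add3,r3:Add1,r4:Add2,r5:4
c15: stall | r0:3,r1:-9,r2:Add3,r3:Add1,r4:Add2,r5:4
c16: stall | r0:3,r1:-9,r2:Add3,r3:Add1,r4:Add2,r5:4
c17: CDB Add1=-12; issue ADD r5<-Add1 | r0:3,r1:-9,r2:Add3,r3:-12,r4:Add2,r5:Add1
c18: - | r0:3,r1:-9,r2:Add3,r3:-12,r4:Add2,r5:Add1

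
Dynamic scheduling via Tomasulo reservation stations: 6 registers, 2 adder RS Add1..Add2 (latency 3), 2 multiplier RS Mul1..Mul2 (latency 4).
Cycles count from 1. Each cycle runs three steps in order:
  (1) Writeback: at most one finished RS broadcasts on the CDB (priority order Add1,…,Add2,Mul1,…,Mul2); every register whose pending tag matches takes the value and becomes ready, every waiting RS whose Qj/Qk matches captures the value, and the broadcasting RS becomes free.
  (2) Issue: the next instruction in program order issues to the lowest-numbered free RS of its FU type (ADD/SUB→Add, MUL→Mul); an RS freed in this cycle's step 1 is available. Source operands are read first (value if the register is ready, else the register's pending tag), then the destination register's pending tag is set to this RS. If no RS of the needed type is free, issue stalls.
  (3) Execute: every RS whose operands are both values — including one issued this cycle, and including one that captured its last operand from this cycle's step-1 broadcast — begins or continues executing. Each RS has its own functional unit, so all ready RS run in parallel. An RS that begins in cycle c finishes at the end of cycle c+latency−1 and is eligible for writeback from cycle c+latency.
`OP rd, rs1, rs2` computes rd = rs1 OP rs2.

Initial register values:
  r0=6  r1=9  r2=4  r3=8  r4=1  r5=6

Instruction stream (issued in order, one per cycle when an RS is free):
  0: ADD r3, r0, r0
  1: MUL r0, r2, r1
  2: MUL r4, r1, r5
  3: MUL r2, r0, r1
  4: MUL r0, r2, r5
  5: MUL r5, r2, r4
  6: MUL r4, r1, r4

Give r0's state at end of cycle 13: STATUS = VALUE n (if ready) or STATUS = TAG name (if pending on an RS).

STATUS = TAG Mul2

c1: issue ADD r3<-Add1 | r0:6,r1:9,r2:4,r3:Add1,r4:1,r5:6
c2: issue MUL r0<-Mul1 | r0:Mul1,r1:9,r2:4,r3:Add1,r4:1,r5:6
c3: issue MUL r4<-Mul2 | r0:Mul1,r1:9,r2:4,r3:Add1,r4:Mul2,r5:6
c4: CDB Add1=12; stall | r0:Mul1,r1:9,r2:4,r3:12,r4:Mul2,r5:6
c5: stall | r0:Mul1,r1:9,r2:4,r3:12,r4:Mul2,r5:6
c6: CDB Mul1=36; issue MUL r2<-Mul1 | r0:36,r1:9,r2:Mul1,r3:12,r4:Mul2,r5:6
c7: CDB Mul2=54; issue MUL r0<-Mul2 | r0:Mul2,r1:9,r2:Mul1,r3:12,r4:54,r5:6
c8: stall | r0:Mul2,r1:9,r2:Mul1,r3:12,r4:54,r5:6
c9: stall | r0:Mul2,r1:9,r2:Mul1,r3:12,r4:54,r5:6
c10: CDB Mul1=324; issue MUL r5<-Mul1 | r0:Mul2,r1:9,r2:324,r3:12,r4:54,r5:Mul1
c11: stall | r0:Mul2,r1:9,r2:324,r3:12,r4:54,r5:Mul1
c12: stall | r0:Mul2,r1:9,r2:324,r3:12,r4:54,r5:Mul1
c13: stall | r0:Mul2,r1:9,r2:324,r3:12,r4:54,r5:Mul1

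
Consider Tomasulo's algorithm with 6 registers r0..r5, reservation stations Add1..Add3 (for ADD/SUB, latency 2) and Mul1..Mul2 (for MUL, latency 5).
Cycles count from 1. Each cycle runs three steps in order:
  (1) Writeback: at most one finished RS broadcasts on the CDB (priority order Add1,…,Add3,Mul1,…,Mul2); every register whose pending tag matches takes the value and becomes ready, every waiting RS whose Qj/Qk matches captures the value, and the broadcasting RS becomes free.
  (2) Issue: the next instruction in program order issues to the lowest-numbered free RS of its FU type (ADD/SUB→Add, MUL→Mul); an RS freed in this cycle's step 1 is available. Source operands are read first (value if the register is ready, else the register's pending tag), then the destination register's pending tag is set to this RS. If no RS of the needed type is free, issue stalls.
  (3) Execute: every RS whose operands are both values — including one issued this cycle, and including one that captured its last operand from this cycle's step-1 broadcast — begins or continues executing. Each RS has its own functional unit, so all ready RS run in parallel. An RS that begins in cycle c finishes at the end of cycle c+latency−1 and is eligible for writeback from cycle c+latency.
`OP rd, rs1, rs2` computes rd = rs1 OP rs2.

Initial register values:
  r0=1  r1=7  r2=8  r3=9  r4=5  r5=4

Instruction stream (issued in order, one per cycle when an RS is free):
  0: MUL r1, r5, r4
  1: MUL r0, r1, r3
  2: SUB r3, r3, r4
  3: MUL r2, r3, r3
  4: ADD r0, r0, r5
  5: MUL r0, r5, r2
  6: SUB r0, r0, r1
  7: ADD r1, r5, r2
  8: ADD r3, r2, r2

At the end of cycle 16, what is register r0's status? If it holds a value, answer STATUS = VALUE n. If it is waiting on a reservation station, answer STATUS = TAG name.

STATUS = TAG Add2

c1: issue MUL r1<-Mul1 | r0:1,r1:Mul1,r2:8,r3:9,r4:5,r5:4
c2: issue MUL r0<-Mul2 | r0:Mul2,r1:Mul1,r2:8,r3:9,r4:5,r5:4
c3: issue SUB r3<-Add1 | r0:Mul2,r1:Mul1,r2:8,r3:Add1,r4:5,r5:4
c4: stall | r0:Mul2,r1:Mul1,r2:8,r3:Add1,r4:5,r5:4
c5: CDB Add1=4; stall | r0:Mul2,r1:Mul1,r2:8,r3:4,r4:5,r5:4
c6: CDB Mul1=20; issue MUL r2<-Mul1 | r0:Mul2,r1:20,r2:Mul1,r3:4,r4:5,r5:4
c7: issue ADD r0<-Add1 | r0:Add1,r1:20,r2:Mul1,r3:4,r4:5,r5:4
c8: stall | r0:Add1,r1:20,r2:Mul1,r3:4,r4:5,r5:4
c9: stall | r0:Add1,r1:20,r2:Mul1,r3:4,r4:5,r5:4
c10: stall | r0:Add1,r1:20,r2:Mul1,r3:4,r4:5,r5:4
c11: CDB Mul1=16; issue MUL r0<-Mul1 | r0:Mul1,r1:20,r2:16,r3:4,r4:5,r5:4
c12: CDB Mul2=180; issue SUB r0<-Add2 | r0:Add2,r1:20,r2:16,r3:4,r4:5,r5:4
c13: issue ADD r1<-Add3 | r0:Add2,r1:Add3,r2:16,r3:4,r4:5,r5:4
c14: CDB Add1=184; issue ADD r3<-Add1 | r0:Add2,r1:Add3,r2:16,r3:Add1,r4:5,r5:4
c15: CDB Add3=20 | r0:Add2,r1:20,r2:16,r3:Add1,r4:5,r5:4
c16: CDB Add1=32 | r0:Add2,r1:20,r2:16,r3:32,r4:5,r5:4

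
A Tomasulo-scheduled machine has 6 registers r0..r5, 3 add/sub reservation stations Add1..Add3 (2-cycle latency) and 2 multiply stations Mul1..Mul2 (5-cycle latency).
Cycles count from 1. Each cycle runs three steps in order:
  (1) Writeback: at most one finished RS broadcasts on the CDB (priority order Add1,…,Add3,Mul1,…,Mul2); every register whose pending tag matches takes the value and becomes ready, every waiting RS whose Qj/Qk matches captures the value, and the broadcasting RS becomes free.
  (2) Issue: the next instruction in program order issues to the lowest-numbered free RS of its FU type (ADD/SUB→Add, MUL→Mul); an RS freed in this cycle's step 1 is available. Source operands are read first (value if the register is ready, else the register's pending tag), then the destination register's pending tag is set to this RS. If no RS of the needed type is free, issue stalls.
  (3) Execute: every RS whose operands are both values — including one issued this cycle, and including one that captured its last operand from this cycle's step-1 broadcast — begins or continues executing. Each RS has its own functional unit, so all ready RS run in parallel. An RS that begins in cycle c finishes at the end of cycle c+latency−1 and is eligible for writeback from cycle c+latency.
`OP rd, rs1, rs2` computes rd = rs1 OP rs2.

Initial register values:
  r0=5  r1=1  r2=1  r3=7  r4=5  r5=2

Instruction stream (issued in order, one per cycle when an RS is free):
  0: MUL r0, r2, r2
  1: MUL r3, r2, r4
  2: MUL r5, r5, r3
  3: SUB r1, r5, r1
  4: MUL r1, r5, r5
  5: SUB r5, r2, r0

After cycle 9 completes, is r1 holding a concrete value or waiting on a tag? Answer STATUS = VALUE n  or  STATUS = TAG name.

cycle 1: issue MUL r0<-Mul1 // r0:Mul1,r1:1,r2:1,r3:7,r4:5,r5:2
cycle 2: issue MUL r3<-Mul2 // r0:Mul1,r1:1,r2:1,r3:Mul2,r4:5,r5:2
cycle 3: stall // r0:Mul1,r1:1,r2:1,r3:Mul2,r4:5,r5:2
cycle 4: stall // r0:Mul1,r1:1,r2:1,r3:Mul2,r4:5,r5:2
cycle 5: stall // r0:Mul1,r1:1,r2:1,r3:Mul2,r4:5,r5:2
cycle 6: CDB Mul1=1; issue MUL r5<-Mul1 // r0:1,r1:1,r2:1,r3:Mul2,r4:5,r5:Mul1
cycle 7: CDB Mul2=5; issue SUB r1<-Add1 // r0:1,r1:Add1,r2:1,r3:5,r4:5,r5:Mul1
cycle 8: issue MUL r1<-Mul2 // r0:1,r1:Mul2,r2:1,r3:5,r4:5,r5:Mul1
cycle 9: issue SUB r5<-Add2 // r0:1,r1:Mul2,r2:1,r3:5,r4:5,r5:Add2

STATUS = TAG Mul2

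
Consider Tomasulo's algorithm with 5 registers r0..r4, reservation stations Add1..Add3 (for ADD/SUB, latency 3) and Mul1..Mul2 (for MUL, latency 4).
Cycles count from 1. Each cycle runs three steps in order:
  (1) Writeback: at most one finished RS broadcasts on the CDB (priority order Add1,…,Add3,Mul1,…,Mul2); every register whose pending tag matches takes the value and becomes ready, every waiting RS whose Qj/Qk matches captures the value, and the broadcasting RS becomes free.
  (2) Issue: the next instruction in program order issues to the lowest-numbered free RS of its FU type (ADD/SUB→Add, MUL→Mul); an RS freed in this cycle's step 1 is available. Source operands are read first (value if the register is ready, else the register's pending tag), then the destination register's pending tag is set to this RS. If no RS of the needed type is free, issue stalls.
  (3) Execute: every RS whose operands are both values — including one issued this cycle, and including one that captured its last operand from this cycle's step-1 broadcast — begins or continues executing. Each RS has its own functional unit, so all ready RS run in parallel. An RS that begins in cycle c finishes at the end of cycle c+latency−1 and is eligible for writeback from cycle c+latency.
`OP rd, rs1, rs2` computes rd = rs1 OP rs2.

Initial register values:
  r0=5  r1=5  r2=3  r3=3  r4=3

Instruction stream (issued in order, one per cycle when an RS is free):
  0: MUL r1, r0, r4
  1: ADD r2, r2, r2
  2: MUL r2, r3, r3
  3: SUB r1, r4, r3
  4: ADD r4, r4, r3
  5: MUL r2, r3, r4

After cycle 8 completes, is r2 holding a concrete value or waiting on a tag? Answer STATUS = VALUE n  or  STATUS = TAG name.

c1: issue MUL r1<-Mul1 | r0:5,r1:Mul1,r2:3,r3:3,r4:3
c2: issue ADD r2<-Add1 | r0:5,r1:Mul1,r2:Add1,r3:3,r4:3
c3: issue MUL r2<-Mul2 | r0:5,r1:Mul1,r2:Mul2,r3:3,r4:3
c4: issue SUB r1<-Add2 | r0:5,r1:Add2,r2:Mul2,r3:3,r4:3
c5: CDB Add1=6; issue ADD r4<-Add1 | r0:5,r1:Add2,r2:Mul2,r3:3,r4:Add1
c6: CDB Mul1=15; issue MUL r2<-Mul1 | r0:5,r1:Add2,r2:Mul1,r3:3,r4:Add1
c7: CDB Add2=0 | r0:5,r1:0,r2:Mul1,r3:3,r4:Add1
c8: CDB Add1=6 | r0:5,r1:0,r2:Mul1,r3:3,r4:6

STATUS = TAG Mul1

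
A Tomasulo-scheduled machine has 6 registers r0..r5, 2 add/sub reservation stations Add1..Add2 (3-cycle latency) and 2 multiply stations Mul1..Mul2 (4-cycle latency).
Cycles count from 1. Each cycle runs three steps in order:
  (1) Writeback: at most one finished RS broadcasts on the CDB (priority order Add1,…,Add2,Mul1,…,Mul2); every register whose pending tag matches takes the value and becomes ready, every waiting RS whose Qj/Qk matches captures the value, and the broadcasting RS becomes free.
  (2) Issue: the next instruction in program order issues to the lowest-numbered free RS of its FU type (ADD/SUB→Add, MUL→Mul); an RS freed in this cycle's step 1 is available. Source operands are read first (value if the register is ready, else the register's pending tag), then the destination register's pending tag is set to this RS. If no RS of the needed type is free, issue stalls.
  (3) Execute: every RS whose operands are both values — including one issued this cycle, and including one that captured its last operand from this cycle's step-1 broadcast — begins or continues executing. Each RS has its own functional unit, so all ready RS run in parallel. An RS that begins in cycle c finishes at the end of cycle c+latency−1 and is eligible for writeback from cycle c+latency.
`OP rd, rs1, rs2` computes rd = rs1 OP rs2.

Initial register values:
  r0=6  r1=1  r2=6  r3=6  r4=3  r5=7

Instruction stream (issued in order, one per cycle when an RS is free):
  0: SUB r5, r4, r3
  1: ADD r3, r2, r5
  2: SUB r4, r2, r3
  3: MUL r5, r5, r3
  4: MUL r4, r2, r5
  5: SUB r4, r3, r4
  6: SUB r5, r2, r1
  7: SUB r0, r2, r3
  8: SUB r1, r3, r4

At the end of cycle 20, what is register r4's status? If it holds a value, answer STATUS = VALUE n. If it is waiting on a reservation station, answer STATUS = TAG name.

  c1: issue SUB r5<-Add1  regs: r0:6,r1:1,r2:6,r3:6,r4:3,r5:Add1
  c2: issue ADD r3<-Add2  regs: r0:6,r1:1,r2:6,r3:Add2,r4:3,r5:Add1
  c3: stall  regs: r0:6,r1:1,r2:6,r3:Add2,r4:3,r5:Add1
  c4: CDB Add1=-3; issue SUB r4<-Add1  regs: r0:6,r1:1,r2:6,r3:Add2,r4:Add1,r5:-3
  c5: issue MUL r5<-Mul1  regs: r0:6,r1:1,r2:6,r3:Add2,r4:Add1,r5:Mul1
  c6: issue MUL r4<-Mul2  regs: r0:6,r1:1,r2:6,r3:Add2,r4:Mul2,r5:Mul1
  c7: CDB Add2=3; issue SUB r4<-Add2  regs: r0:6,r1:1,r2:6,r3:3,r4:Add2,r5:Mul1
  c8: stall  regs: r0:6,r1:1,r2:6,r3:3,r4:Add2,r5:Mul1
  c9: stall  regs: r0:6,r1:1,r2:6,r3:3,r4:Add2,r5:Mul1
  c10: CDB Add1=3; issue SUB r5<-Add1  regs: r0:6,r1:1,r2:6,r3:3,r4:Add2,r5:Add1
  c11: CDB Mul1=-9; stall  regs: r0:6,r1:1,r2:6,r3:3,r4:Add2,r5:Add1
  c12: stall  regs: r0:6,r1:1,r2:6,r3:3,r4:Add2,r5:Add1
  c13: CDB Add1=5; issue SUB r0<-Add1  regs: r0:Add1,r1:1,r2:6,r3:3,r4:Add2,r5:5
  c14: stall  regs: r0:Add1,r1:1,r2:6,r3:3,r4:Add2,r5:5
  c15: CDB Mul2=-54; stall  regs: r0:Add1,r1:1,r2:6,r3:3,r4:Add2,r5:5
  c16: CDB Add1=3; issue SUB r1<-Add1  regs: r0:3,r1:Add1,r2:6,r3:3,r4:Add2,r5:5
  c17: -  regs: r0:3,r1:Add1,r2:6,r3:3,r4:Add2,r5:5
  c18: CDB Add2=57  regs: r0:3,r1:Add1,r2:6,r3:3,r4:57,r5:5
  c19: -  regs: r0:3,r1:Add1,r2:6,r3:3,r4:57,r5:5
  c20: -  regs: r0:3,r1:Add1,r2:6,r3:3,r4:57,r5:5

STATUS = VALUE 57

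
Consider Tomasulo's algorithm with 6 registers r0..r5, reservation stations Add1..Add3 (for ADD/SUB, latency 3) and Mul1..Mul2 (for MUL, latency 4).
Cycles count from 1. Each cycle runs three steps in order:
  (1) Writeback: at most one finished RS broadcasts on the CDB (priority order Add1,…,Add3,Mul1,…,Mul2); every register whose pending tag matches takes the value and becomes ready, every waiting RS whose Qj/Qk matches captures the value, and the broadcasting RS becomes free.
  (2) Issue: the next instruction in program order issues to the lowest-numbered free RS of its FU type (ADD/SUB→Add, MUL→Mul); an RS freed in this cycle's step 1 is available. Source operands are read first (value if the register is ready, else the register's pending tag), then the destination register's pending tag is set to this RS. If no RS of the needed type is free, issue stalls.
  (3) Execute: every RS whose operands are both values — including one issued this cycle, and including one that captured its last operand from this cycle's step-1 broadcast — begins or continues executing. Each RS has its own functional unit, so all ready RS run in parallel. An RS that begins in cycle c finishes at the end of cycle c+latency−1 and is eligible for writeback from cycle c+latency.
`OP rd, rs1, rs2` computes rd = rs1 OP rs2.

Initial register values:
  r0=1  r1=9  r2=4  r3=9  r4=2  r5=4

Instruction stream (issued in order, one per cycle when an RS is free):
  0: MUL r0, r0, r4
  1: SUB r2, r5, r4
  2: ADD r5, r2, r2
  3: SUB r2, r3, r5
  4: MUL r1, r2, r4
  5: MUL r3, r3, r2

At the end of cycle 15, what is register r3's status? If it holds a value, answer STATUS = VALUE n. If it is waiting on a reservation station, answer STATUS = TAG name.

cycle 1: issue MUL r0<-Mul1 // r0:Mul1,r1:9,r2:4,r3:9,r4:2,r5:4
cycle 2: issue SUB r2<-Add1 // r0:Mul1,r1:9,r2:Add1,r3:9,r4:2,r5:4
cycle 3: issue ADD r5<-Add2 // r0:Mul1,r1:9,r2:Add1,r3:9,r4:2,r5:Add2
cycle 4: issue SUB r2<-Add3 // r0:Mul1,r1:9,r2:Add3,r3:9,r4:2,r5:Add2
cycle 5: CDB Add1=2; issue MUL r1<-Mul2 // r0:Mul1,r1:Mul2,r2:Add3,r3:9,r4:2,r5:Add2
cycle 6: CDB Mul1=2; issue MUL r3<-Mul1 // r0:2,r1:Mul2,r2:Add3,r3:Mul1,r4:2,r5:Add2
cycle 7: - // r0:2,r1:Mul2,r2:Add3,r3:Mul1,r4:2,r5:Add2
cycle 8: CDB Add2=4 // r0:2,r1:Mul2,r2:Add3,r3:Mul1,r4:2,r5:4
cycle 9: - // r0:2,r1:Mul2,r2:Add3,r3:Mul1,r4:2,r5:4
cycle 10: - // r0:2,r1:Mul2,r2:Add3,r3:Mul1,r4:2,r5:4
cycle 11: CDB Add3=5 // r0:2,r1:Mul2,r2:5,r3:Mul1,r4:2,r5:4
cycle 12: - // r0:2,r1:Mul2,r2:5,r3:Mul1,r4:2,r5:4
cycle 13: - // r0:2,r1:Mul2,r2:5,r3:Mul1,r4:2,r5:4
cycle 14: - // r0:2,r1:Mul2,r2:5,r3:Mul1,r4:2,r5:4
cycle 15: CDB Mul1=45 // r0:2,r1:Mul2,r2:5,r3:45,r4:2,r5:4

STATUS = VALUE 45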